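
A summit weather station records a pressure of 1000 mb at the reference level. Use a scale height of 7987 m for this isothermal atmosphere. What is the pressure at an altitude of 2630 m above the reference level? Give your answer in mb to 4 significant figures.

Barometric formula: P = P₀ exp(−z/H).
z/H = 2630.0/7987.0 = 0.32929; exp(−0.32929) = 0.71943.
P = 1000 × 0.71943 = 719.43 mb.

P ≈ 719.4 mb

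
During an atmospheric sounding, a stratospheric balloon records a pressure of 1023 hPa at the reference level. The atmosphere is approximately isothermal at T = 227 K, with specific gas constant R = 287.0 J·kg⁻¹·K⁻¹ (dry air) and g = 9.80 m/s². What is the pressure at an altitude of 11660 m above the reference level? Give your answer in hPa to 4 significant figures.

Scale height: H = RT/g = 287.0 × 227 / 9.80 = 6647.9 m.
Barometric formula: P = P₀ exp(−z/H).
z/H = 11660/6647.9 = 1.7539; exp(−1.7539) = 0.17310.
P = 1023 × 0.17310 = 177.08 hPa.

P ≈ 177.1 hPa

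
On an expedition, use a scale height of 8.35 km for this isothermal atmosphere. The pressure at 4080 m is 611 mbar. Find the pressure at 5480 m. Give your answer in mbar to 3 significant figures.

P ≈ 517 mbar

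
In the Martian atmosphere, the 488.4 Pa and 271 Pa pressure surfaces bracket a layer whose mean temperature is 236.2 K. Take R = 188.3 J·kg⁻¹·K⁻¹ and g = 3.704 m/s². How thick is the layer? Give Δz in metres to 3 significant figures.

Hypsometric equation: Δz = (R T̄/g) ln(P₁/P₂).
R T̄/g = 188.3 × 236.2 / 3.704 = 12008 m.
ln(488.4/271) = ln(1.8022) = 0.58901.
Δz = 12008 × 0.58901 = 7072.8 m.

Δz ≈ 7070 m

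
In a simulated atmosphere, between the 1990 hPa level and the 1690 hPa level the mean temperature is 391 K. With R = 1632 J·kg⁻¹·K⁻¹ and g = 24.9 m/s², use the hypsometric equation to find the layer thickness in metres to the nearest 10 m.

Hypsometric equation: Δz = (R T̄/g) ln(P₁/P₂).
R T̄/g = 1632 × 391 / 24.9 = 25627 m.
ln(1990/1690) = ln(1.1775) = 0.16339.
Δz = 25627 × 0.16339 = 4187.2 m.

Δz ≈ 4190 m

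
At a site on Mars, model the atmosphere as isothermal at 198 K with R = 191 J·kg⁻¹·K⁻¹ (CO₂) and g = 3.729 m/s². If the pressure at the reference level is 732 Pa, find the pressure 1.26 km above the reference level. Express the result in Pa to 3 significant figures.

P ≈ 646 Pa

Scale height: H = RT/g = 191 × 198 / 3.729 = 10142 m.
Barometric formula: P = P₀ exp(−z/H).
z/H = 1260.0/10142 = 0.12424; exp(−0.12424) = 0.88317.
P = 732 × 0.88317 = 646.48 Pa.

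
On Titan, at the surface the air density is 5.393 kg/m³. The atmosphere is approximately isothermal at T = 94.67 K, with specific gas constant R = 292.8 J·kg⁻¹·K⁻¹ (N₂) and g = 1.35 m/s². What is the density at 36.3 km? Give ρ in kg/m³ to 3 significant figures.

ρ ≈ 0.921 kg/m³

Scale height: H = RT/g = 292.8 × 94.67 / 1.35 = 20533 m.
In an isothermal atmosphere, density decays like pressure: ρ = ρ₀ exp(−z/H).
z/H = 36300/20533 = 1.7679; exp(−1.7679) = 0.17069.
ρ = 5.393 × 0.17069 = 0.92053 kg/m³.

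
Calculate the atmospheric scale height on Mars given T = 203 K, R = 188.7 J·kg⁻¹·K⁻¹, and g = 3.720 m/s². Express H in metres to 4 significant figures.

H ≈ 10300 m

The scale height of an isothermal atmosphere is H = RT/g.
H = 188.7 × 203 / 3.720 = 38306/3.720 = 10297 m.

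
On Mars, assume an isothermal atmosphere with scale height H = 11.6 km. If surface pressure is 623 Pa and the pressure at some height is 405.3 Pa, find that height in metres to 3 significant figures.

Invert the barometric formula: z = H ln(P₀/P).
P₀/P = 623/405.3 = 1.5371; ln(1.5371) = 0.42990.
z = 11600 × 0.42990 = 4986.8 m.

z ≈ 4990 m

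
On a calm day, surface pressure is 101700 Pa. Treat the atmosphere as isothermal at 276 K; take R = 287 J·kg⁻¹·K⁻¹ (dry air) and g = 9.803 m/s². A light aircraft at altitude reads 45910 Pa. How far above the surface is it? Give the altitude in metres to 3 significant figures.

Scale height: H = RT/g = 287 × 276 / 9.803 = 8080.4 m.
Invert the barometric formula: z = H ln(P₀/P).
P₀/P = 101700/45910 = 2.2152; ln(2.2152) = 0.79534.
z = 8080.4 × 0.79534 = 6426.7 m.

z ≈ 6430 m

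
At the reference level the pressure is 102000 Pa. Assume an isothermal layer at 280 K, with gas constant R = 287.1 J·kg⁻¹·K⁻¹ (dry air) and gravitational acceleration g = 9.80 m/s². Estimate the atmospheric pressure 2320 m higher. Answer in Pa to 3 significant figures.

Scale height: H = RT/g = 287.1 × 280 / 9.80 = 8202.9 m.
Barometric formula: P = P₀ exp(−z/H).
z/H = 2320.0/8202.9 = 0.28283; exp(−0.28283) = 0.75365.
P = 102000 × 0.75365 = 76872 Pa.

P ≈ 76900 Pa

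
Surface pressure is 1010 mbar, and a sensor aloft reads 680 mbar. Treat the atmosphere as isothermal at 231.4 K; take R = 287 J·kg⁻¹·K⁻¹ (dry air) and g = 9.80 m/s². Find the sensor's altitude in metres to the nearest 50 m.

z ≈ 2700 m

Scale height: H = RT/g = 287 × 231.4 / 9.80 = 6776.7 m.
Invert the barometric formula: z = H ln(P₀/P).
P₀/P = 1010/680 = 1.4853; ln(1.4853) = 0.39562.
z = 6776.7 × 0.39562 = 2681.0 m.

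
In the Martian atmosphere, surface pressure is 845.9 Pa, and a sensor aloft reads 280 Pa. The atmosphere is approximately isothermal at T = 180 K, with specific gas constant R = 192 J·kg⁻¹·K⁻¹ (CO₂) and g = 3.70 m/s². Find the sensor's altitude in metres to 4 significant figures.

Scale height: H = RT/g = 192 × 180 / 3.70 = 9340.5 m.
Invert the barometric formula: z = H ln(P₀/P).
P₀/P = 845.9/280 = 3.0211; ln(3.0211) = 1.1056.
z = 9340.5 × 1.1056 = 10327 m.

z ≈ 10330 m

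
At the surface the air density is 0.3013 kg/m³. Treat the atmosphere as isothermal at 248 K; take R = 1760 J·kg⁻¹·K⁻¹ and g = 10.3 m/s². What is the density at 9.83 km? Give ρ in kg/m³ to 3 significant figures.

ρ ≈ 0.239 kg/m³

Scale height: H = RT/g = 1760 × 248 / 10.3 = 42377 m.
In an isothermal atmosphere, density decays like pressure: ρ = ρ₀ exp(−z/H).
z/H = 9830.0/42377 = 0.23197; exp(−0.23197) = 0.79297.
ρ = 0.3013 × 0.79297 = 0.23892 kg/m³.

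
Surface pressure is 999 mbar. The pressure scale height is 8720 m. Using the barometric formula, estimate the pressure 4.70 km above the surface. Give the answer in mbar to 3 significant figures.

Barometric formula: P = P₀ exp(−z/H).
z/H = 4700.0/8720.0 = 0.53899; exp(−0.53899) = 0.58334.
P = 999 × 0.58334 = 582.76 mbar.

P ≈ 583 mbar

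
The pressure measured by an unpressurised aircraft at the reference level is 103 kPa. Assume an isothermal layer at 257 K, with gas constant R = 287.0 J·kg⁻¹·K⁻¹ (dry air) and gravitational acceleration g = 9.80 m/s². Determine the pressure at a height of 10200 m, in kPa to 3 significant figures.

Scale height: H = RT/g = 287.0 × 257 / 9.80 = 7526.4 m.
Barometric formula: P = P₀ exp(−z/H).
z/H = 10200/7526.4 = 1.3552; exp(−1.3552) = 0.25790.
P = 103 × 0.25790 = 26.564 kPa.

P ≈ 26.6 kPa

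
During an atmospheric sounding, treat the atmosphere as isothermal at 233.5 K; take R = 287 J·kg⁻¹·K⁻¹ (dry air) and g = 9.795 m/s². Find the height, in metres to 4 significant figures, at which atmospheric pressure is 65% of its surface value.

z ≈ 2947 m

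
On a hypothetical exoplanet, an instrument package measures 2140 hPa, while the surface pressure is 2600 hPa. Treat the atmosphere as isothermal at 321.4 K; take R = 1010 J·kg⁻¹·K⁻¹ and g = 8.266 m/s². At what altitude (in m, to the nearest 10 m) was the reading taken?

Scale height: H = RT/g = 1010 × 321.4 / 8.266 = 39271 m.
Invert the barometric formula: z = H ln(P₀/P).
P₀/P = 2600/2140 = 1.2150; ln(1.2150) = 0.19474.
z = 39271 × 0.19474 = 7647.6 m.

z ≈ 7650 m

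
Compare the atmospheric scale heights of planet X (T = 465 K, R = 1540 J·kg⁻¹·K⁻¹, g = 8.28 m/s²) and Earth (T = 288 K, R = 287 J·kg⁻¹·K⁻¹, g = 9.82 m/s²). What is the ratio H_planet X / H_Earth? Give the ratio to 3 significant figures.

H = RT/g for each body.
H_planet X = 1540 × 465 / 8.28 = 86486 m.
H_Earth = 287 × 288 / 9.82 = 8417.1 m.
H_planet X/H_Earth = 86486/8417.1 = 10.275.

H_planet X/H_Earth ≈ 10.3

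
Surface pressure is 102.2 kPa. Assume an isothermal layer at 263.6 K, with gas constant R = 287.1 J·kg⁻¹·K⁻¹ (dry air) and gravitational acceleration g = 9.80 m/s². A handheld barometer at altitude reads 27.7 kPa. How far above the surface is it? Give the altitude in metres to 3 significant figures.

Scale height: H = RT/g = 287.1 × 263.6 / 9.80 = 7722.4 m.
Invert the barometric formula: z = H ln(P₀/P).
P₀/P = 102.2/27.7 = 3.6895; ln(3.6895) = 1.3055.
z = 7722.4 × 1.3055 = 10082 m.

z ≈ 10100 m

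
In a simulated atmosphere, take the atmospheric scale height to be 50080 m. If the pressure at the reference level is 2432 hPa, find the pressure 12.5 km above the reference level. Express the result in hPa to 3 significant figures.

P ≈ 1890 hPa

Barometric formula: P = P₀ exp(−z/H).
z/H = 12500/50080 = 0.24960; exp(−0.24960) = 0.77911.
P = 2432 × 0.77911 = 1894.8 hPa.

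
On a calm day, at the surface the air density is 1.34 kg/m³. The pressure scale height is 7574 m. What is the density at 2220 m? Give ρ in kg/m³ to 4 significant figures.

ρ ≈ 0.9996 kg/m³

In an isothermal atmosphere, density decays like pressure: ρ = ρ₀ exp(−z/H).
z/H = 2220.0/7574.0 = 0.29311; exp(−0.29311) = 0.74594.
ρ = 1.34 × 0.74594 = 0.99956 kg/m³.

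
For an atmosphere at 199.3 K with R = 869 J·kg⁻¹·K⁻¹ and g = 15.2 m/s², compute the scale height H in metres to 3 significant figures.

The scale height of an isothermal atmosphere is H = RT/g.
H = 869 × 199.3 / 15.2 = 173190/15.2 = 11394 m.

H ≈ 11400 m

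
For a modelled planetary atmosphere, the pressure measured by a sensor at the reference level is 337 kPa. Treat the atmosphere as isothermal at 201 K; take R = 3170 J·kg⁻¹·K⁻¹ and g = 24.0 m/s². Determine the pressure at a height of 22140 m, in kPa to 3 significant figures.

P ≈ 146 kPa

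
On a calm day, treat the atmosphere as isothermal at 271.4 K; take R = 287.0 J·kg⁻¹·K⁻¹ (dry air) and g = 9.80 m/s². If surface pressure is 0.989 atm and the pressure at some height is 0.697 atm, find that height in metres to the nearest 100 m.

z ≈ 2800 m

Scale height: H = RT/g = 287.0 × 271.4 / 9.80 = 7948.1 m.
Invert the barometric formula: z = H ln(P₀/P).
P₀/P = 0.989/0.697 = 1.4189; ln(1.4189) = 0.34988.
z = 7948.1 × 0.34988 = 2780.9 m.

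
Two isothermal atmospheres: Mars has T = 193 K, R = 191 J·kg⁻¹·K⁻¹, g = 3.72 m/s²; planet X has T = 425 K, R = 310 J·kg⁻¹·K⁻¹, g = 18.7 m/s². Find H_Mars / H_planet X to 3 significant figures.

H_Mars/H_planet X ≈ 1.41

H = RT/g for each body.
H_Mars = 191 × 193 / 3.72 = 9909.4 m.
H_planet X = 310 × 425 / 18.7 = 7045.5 m.
H_Mars/H_planet X = 9909.4/7045.5 = 1.4065.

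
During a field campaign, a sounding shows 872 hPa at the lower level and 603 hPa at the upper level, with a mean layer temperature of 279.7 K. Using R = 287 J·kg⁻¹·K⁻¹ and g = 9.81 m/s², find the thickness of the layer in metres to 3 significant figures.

Δz ≈ 3020 m

Hypsometric equation: Δz = (R T̄/g) ln(P₁/P₂).
R T̄/g = 287 × 279.7 / 9.81 = 8182.9 m.
ln(872/603) = ln(1.4461) = 0.36887.
Δz = 8182.9 × 0.36887 = 3018.4 m.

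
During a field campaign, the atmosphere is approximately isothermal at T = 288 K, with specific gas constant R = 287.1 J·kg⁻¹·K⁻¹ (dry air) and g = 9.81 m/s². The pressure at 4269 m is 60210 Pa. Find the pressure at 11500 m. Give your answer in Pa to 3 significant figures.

Scale height: H = RT/g = 287.1 × 288 / 9.81 = 8428.6 m.
Between two levels, P₂ = P₁ exp(−Δz/H) with Δz = z₂ − z₁.
Δz = 11500 − 4269.0 = 7231.0 m; Δz/H = 7231.0/8428.6 = 0.85791.
P₂ = 60210 × exp(−0.85791) = 60210 × 0.42405 = 25532 Pa.

P ≈ 25500 Pa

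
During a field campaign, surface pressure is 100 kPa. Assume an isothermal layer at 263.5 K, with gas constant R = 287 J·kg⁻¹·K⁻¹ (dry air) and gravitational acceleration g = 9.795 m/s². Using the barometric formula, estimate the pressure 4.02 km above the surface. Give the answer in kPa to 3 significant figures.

Scale height: H = RT/g = 287 × 263.5 / 9.795 = 7720.7 m.
Barometric formula: P = P₀ exp(−z/H).
z/H = 4020.0/7720.7 = 0.52068; exp(−0.52068) = 0.59412.
P = 100 × 0.59412 = 59.412 kPa.

P ≈ 59.4 kPa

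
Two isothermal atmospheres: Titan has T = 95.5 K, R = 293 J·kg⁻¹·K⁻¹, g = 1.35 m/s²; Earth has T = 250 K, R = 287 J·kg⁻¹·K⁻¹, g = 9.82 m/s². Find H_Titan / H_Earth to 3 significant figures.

H = RT/g for each body.
H_Titan = 293 × 95.5 / 1.35 = 20727 m.
H_Earth = 287 × 250 / 9.82 = 7306.5 m.
H_Titan/H_Earth = 20727/7306.5 = 2.8368.

H_Titan/H_Earth ≈ 2.84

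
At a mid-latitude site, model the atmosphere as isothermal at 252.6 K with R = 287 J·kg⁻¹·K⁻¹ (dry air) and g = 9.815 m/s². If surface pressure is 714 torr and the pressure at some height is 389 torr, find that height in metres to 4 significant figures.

z ≈ 4486 m

Scale height: H = RT/g = 287 × 252.6 / 9.815 = 7386.3 m.
Invert the barometric formula: z = H ln(P₀/P).
P₀/P = 714/389 = 1.8355; ln(1.8355) = 0.60732.
z = 7386.3 × 0.60732 = 4485.8 m.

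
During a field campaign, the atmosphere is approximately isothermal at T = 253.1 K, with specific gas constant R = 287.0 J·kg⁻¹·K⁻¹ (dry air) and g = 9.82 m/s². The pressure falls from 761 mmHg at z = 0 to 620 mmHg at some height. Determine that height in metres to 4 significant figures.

Scale height: H = RT/g = 287.0 × 253.1 / 9.82 = 7397.1 m.
Invert the barometric formula: z = H ln(P₀/P).
P₀/P = 761/620 = 1.2274; ln(1.2274) = 0.20490.
z = 7397.1 × 0.20490 = 1515.7 m.

z ≈ 1516 m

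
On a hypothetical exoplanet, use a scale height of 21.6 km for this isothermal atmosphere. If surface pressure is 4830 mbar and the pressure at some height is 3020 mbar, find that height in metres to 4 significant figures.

Invert the barometric formula: z = H ln(P₀/P).
P₀/P = 4830/3020 = 1.5993; ln(1.5993) = 0.46957.
z = 21600 × 0.46957 = 10143 m.

z ≈ 10140 m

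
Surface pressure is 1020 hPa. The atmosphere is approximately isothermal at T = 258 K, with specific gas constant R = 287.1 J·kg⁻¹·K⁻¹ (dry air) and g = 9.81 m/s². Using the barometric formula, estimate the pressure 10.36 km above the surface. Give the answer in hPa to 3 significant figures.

Scale height: H = RT/g = 287.1 × 258 / 9.81 = 7550.6 m.
Barometric formula: P = P₀ exp(−z/H).
z/H = 10360/7550.6 = 1.3721; exp(−1.3721) = 0.25357.
P = 1020 × 0.25357 = 258.64 hPa.

P ≈ 259 hPa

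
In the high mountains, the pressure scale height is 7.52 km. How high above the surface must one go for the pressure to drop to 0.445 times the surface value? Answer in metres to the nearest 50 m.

Set P/P₀ = exp(−z/H) = 0.445, so z = −H ln(0.445).
−ln(0.445) = 0.80968; z = 7520.0 × 0.80968 = 6088.8 m.

z ≈ 6100 m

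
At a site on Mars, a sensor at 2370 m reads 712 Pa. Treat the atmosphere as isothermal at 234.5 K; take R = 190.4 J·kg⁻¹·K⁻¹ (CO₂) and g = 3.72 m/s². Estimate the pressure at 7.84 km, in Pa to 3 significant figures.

P ≈ 451 Pa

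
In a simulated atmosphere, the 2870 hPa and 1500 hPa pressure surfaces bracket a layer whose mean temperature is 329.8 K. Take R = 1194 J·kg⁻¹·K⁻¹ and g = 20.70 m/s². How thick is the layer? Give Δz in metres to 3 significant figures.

Δz ≈ 12300 m

Hypsometric equation: Δz = (R T̄/g) ln(P₁/P₂).
R T̄/g = 1194 × 329.8 / 20.70 = 19023 m.
ln(2870/1500) = ln(1.9133) = 0.64883.
Δz = 19023 × 0.64883 = 12343 m.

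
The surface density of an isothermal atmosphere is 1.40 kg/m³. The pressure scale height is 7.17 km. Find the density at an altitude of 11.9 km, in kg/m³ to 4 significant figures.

ρ ≈ 0.2663 kg/m³

In an isothermal atmosphere, density decays like pressure: ρ = ρ₀ exp(−z/H).
z/H = 11900/7170.0 = 1.6597; exp(−1.6597) = 0.19020.
ρ = 1.40 × 0.19020 = 0.26628 kg/m³.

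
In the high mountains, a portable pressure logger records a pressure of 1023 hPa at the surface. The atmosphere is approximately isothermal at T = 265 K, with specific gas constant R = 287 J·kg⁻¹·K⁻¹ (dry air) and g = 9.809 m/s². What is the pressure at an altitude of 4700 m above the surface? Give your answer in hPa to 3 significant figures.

Scale height: H = RT/g = 287 × 265 / 9.809 = 7753.6 m.
Barometric formula: P = P₀ exp(−z/H).
z/H = 4700.0/7753.6 = 0.60617; exp(−0.60617) = 0.54544.
P = 1023 × 0.54544 = 557.99 hPa.

P ≈ 558 hPa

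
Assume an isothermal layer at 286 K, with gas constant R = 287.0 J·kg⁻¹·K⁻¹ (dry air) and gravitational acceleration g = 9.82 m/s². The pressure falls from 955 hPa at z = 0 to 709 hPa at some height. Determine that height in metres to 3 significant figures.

Scale height: H = RT/g = 287.0 × 286 / 9.82 = 8358.7 m.
Invert the barometric formula: z = H ln(P₀/P).
P₀/P = 955/709 = 1.3470; ln(1.3470) = 0.29788.
z = 8358.7 × 0.29788 = 2489.9 m.

z ≈ 2490 m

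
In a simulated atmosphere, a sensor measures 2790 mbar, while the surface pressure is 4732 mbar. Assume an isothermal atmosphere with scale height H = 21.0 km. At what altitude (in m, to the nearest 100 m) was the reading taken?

z ≈ 11100 m

Invert the barometric formula: z = H ln(P₀/P).
P₀/P = 4732/2790 = 1.6961; ln(1.6961) = 0.52833.
z = 21000 × 0.52833 = 11095 m.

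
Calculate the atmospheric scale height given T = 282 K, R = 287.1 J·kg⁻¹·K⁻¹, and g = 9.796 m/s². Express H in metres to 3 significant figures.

The scale height of an isothermal atmosphere is H = RT/g.
H = 287.1 × 282 / 9.796 = 80962/9.796 = 8264.8 m.

H ≈ 8260 m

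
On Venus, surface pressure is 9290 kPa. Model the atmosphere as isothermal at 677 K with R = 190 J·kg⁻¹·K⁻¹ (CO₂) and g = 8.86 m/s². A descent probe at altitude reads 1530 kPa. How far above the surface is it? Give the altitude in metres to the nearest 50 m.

z ≈ 26200 m

Scale height: H = RT/g = 190 × 677 / 8.86 = 14518 m.
Invert the barometric formula: z = H ln(P₀/P).
P₀/P = 9290/1530 = 6.0719; ln(6.0719) = 1.8037.
z = 14518 × 1.8037 = 26186 m.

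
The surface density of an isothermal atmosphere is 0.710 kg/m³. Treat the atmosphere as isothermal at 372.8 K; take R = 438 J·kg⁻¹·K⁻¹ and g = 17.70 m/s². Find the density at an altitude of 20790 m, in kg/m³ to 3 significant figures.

Scale height: H = RT/g = 438 × 372.8 / 17.70 = 9225.2 m.
In an isothermal atmosphere, density decays like pressure: ρ = ρ₀ exp(−z/H).
z/H = 20790/9225.2 = 2.2536; exp(−2.2536) = 0.10502.
ρ = 0.710 × 0.10502 = 0.074564 kg/m³.

ρ ≈ 0.0746 kg/m³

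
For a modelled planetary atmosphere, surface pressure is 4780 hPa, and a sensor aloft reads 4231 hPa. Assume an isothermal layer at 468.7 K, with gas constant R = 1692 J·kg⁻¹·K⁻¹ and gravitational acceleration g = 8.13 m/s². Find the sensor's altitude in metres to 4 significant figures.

Scale height: H = RT/g = 1692 × 468.7 / 8.13 = 97545 m.
Invert the barometric formula: z = H ln(P₀/P).
P₀/P = 4780/4231 = 1.1298; ln(1.1298) = 0.12204.
z = 97545 × 0.12204 = 11904 m.

z ≈ 11900 m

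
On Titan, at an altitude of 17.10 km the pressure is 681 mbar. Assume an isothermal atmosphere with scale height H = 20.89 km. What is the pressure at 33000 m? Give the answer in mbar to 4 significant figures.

P ≈ 318.1 mbar

Between two levels, P₂ = P₁ exp(−Δz/H) with Δz = z₂ − z₁.
Δz = 33000 − 17100 = 15900 m; Δz/H = 15900/20890 = 0.76113.
P₂ = 681 × exp(−0.76113) = 681 × 0.46714 = 318.12 mbar.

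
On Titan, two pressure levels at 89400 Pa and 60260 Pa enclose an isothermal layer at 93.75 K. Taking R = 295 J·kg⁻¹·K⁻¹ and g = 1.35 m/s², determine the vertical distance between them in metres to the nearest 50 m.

Δz ≈ 8100 m

Hypsometric equation: Δz = (R T̄/g) ln(P₁/P₂).
R T̄/g = 295 × 93.75 / 1.35 = 20486 m.
ln(89400/60260) = ln(1.4836) = 0.39447.
Δz = 20486 × 0.39447 = 8081.1 m.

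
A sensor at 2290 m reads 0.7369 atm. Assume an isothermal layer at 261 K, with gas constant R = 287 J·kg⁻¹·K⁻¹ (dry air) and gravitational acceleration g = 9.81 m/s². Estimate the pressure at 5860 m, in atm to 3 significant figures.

P ≈ 0.462 atm

Scale height: H = RT/g = 287 × 261 / 9.81 = 7635.8 m.
Between two levels, P₂ = P₁ exp(−Δz/H) with Δz = z₂ − z₁.
Δz = 5860.0 − 2290.0 = 3570.0 m; Δz/H = 3570.0/7635.8 = 0.46753.
P₂ = 0.7369 × exp(−0.46753) = 0.7369 × 0.62655 = 0.46170 atm.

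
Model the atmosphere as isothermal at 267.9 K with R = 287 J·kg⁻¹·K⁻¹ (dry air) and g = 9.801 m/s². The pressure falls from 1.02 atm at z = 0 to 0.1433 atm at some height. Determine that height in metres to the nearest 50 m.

z ≈ 15400 m

Scale height: H = RT/g = 287 × 267.9 / 9.801 = 7844.8 m.
Invert the barometric formula: z = H ln(P₀/P).
P₀/P = 1.02/0.1433 = 7.1179; ln(7.1179) = 1.9626.
z = 7844.8 × 1.9626 = 15396 m.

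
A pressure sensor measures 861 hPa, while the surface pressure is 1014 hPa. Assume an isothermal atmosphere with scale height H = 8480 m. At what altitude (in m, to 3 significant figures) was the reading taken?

z ≈ 1390 m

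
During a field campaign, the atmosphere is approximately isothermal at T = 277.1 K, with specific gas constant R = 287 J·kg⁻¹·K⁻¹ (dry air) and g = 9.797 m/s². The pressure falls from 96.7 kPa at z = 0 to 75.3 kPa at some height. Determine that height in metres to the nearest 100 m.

z ≈ 2000 m

Scale height: H = RT/g = 287 × 277.1 / 9.797 = 8117.6 m.
Invert the barometric formula: z = H ln(P₀/P).
P₀/P = 96.7/75.3 = 1.2842; ln(1.2842) = 0.25014.
z = 8117.6 × 0.25014 = 2030.5 m.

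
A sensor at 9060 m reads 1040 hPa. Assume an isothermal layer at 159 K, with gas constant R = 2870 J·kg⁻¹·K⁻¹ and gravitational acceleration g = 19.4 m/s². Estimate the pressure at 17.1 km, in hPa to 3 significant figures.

P ≈ 739 hPa

Scale height: H = RT/g = 2870 × 159 / 19.4 = 23522 m.
Between two levels, P₂ = P₁ exp(−Δz/H) with Δz = z₂ − z₁.
Δz = 17100 − 9060.0 = 8040.0 m; Δz/H = 8040.0/23522 = 0.34181.
P₂ = 1040 × exp(−0.34181) = 1040 × 0.71048 = 738.90 hPa.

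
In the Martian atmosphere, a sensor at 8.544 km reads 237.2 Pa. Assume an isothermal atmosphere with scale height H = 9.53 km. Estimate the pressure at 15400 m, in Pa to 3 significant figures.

P ≈ 116 Pa

Between two levels, P₂ = P₁ exp(−Δz/H) with Δz = z₂ − z₁.
Δz = 15400 − 8544.0 = 6856.0 m; Δz/H = 6856.0/9530.0 = 0.71941.
P₂ = 237.2 × exp(−0.71941) = 237.2 × 0.48704 = 115.53 Pa.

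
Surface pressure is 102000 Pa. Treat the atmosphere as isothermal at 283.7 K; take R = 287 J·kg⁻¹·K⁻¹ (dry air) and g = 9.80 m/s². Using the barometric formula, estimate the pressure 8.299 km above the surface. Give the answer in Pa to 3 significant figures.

Scale height: H = RT/g = 287 × 283.7 / 9.80 = 8308.4 m.
Barometric formula: P = P₀ exp(−z/H).
z/H = 8299.0/8308.4 = 0.99887; exp(−0.99887) = 0.36830.
P = 102000 × 0.36830 = 37567 Pa.

P ≈ 37600 Pa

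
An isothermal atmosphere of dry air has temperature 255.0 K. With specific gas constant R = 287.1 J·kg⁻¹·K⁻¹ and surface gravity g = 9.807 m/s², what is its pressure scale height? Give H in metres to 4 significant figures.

The scale height of an isothermal atmosphere is H = RT/g.
H = 287.1 × 255.0 / 9.807 = 73210/9.807 = 7465.1 m.

H ≈ 7465 m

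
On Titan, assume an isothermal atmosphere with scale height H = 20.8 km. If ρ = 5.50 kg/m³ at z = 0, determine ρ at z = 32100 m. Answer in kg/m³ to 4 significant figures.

In an isothermal atmosphere, density decays like pressure: ρ = ρ₀ exp(−z/H).
z/H = 32100/20800 = 1.5433; exp(−1.5433) = 0.21367.
ρ = 5.50 × 0.21367 = 1.1752 kg/m³.

ρ ≈ 1.175 kg/m³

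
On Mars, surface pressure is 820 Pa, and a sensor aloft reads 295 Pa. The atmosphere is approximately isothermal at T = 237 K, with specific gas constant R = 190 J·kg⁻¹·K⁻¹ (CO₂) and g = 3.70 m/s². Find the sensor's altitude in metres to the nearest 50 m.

z ≈ 12450 m

Scale height: H = RT/g = 190 × 237 / 3.70 = 12170 m.
Invert the barometric formula: z = H ln(P₀/P).
P₀/P = 820/295 = 2.7797; ln(2.7797) = 1.0223.
z = 12170 × 1.0223 = 12441 m.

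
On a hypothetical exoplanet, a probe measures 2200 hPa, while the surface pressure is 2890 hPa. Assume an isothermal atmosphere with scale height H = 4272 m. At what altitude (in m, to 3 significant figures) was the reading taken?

z ≈ 1170 m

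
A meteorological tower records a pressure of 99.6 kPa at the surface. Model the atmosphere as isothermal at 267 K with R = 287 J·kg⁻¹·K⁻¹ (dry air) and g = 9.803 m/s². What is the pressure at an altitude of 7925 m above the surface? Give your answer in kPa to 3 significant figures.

P ≈ 36.1 kPa

Scale height: H = RT/g = 287 × 267 / 9.803 = 7816.9 m.
Barometric formula: P = P₀ exp(−z/H).
z/H = 7925.0/7816.9 = 1.0138; exp(−1.0138) = 0.36284.
P = 99.6 × 0.36284 = 36.139 kPa.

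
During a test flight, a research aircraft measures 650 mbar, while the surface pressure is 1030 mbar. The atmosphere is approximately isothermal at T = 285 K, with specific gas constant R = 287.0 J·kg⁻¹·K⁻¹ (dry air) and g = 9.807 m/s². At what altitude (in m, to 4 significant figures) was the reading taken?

Scale height: H = RT/g = 287.0 × 285 / 9.807 = 8340.5 m.
Invert the barometric formula: z = H ln(P₀/P).
P₀/P = 1030/650 = 1.5846; ln(1.5846) = 0.46033.
z = 8340.5 × 0.46033 = 3839.4 m.

z ≈ 3839 m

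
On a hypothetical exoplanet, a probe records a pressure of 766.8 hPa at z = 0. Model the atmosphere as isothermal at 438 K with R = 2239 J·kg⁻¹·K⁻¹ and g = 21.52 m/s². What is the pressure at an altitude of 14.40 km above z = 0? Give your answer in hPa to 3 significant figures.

Scale height: H = RT/g = 2239 × 438 / 21.52 = 45571 m.
Barometric formula: P = P₀ exp(−z/H).
z/H = 14400/45571 = 0.31599; exp(−0.31599) = 0.72907.
P = 766.8 × 0.72907 = 559.05 hPa.

P ≈ 559 hPa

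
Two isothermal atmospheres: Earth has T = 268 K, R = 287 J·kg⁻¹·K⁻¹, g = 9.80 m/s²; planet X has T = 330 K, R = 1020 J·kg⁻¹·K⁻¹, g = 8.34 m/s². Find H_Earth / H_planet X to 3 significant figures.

H = RT/g for each body.
H_Earth = 287 × 268 / 9.80 = 7848.6 m.
H_planet X = 1020 × 330 / 8.34 = 40360 m.
H_Earth/H_planet X = 7848.6/40360 = 0.19446.

H_Earth/H_planet X ≈ 0.194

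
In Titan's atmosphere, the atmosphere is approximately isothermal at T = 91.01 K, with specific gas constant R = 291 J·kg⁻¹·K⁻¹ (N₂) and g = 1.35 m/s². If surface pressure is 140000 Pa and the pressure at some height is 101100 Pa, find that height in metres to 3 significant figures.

z ≈ 6390 m

Scale height: H = RT/g = 291 × 91.01 / 1.35 = 19618 m.
Invert the barometric formula: z = H ln(P₀/P).
P₀/P = 140000/101100 = 1.3848; ln(1.3848) = 0.32556.
z = 19618 × 0.32556 = 6386.8 m.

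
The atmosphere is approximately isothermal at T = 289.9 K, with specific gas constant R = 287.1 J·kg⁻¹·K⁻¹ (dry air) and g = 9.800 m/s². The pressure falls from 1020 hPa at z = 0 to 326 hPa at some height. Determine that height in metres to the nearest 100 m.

Scale height: H = RT/g = 287.1 × 289.9 / 9.800 = 8492.9 m.
Invert the barometric formula: z = H ln(P₀/P).
P₀/P = 1020/326 = 3.1288; ln(3.1288) = 1.1406.
z = 8492.9 × 1.1406 = 9687.0 m.

z ≈ 9700 m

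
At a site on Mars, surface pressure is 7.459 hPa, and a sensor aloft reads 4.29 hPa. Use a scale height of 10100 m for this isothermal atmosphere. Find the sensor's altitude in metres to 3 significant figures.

z ≈ 5590 m

Invert the barometric formula: z = H ln(P₀/P).
P₀/P = 7.459/4.29 = 1.7387; ln(1.7387) = 0.55314.
z = 10100 × 0.55314 = 5586.7 m.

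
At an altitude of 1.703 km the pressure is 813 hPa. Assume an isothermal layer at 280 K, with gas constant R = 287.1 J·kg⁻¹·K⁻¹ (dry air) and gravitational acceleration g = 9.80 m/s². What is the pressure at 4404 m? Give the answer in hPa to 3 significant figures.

Scale height: H = RT/g = 287.1 × 280 / 9.80 = 8202.9 m.
Between two levels, P₂ = P₁ exp(−Δz/H) with Δz = z₂ − z₁.
Δz = 4404.0 − 1703.0 = 2701.0 m; Δz/H = 2701.0/8202.9 = 0.32927.
P₂ = 813 × exp(−0.32927) = 813 × 0.71945 = 584.91 hPa.

P ≈ 585 hPa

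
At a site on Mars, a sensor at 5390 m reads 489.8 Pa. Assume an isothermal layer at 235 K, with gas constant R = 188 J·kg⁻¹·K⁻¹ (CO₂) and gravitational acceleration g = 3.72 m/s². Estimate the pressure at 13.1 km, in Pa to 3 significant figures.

P ≈ 256 Pa

Scale height: H = RT/g = 188 × 235 / 3.72 = 11876 m.
Between two levels, P₂ = P₁ exp(−Δz/H) with Δz = z₂ − z₁.
Δz = 13100 − 5390.0 = 7710.0 m; Δz/H = 7710.0/11876 = 0.64921.
P₂ = 489.8 × exp(−0.64921) = 489.8 × 0.52246 = 255.90 Pa.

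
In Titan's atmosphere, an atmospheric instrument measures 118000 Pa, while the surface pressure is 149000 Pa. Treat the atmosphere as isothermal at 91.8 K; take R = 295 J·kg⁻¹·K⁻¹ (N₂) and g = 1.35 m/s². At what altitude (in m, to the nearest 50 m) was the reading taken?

Scale height: H = RT/g = 295 × 91.8 / 1.35 = 20060 m.
Invert the barometric formula: z = H ln(P₀/P).
P₀/P = 149000/118000 = 1.2627; ln(1.2627) = 0.23325.
z = 20060 × 0.23325 = 4679.0 m.

z ≈ 4700 m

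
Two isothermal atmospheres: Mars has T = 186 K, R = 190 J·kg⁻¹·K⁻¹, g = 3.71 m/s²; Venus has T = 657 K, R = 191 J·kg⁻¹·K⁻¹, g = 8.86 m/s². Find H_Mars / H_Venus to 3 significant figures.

H = RT/g for each body.
H_Mars = 190 × 186 / 3.71 = 9525.6 m.
H_Venus = 191 × 657 / 8.86 = 14163 m.
H_Mars/H_Venus = 9525.6/14163 = 0.67257.

H_Mars/H_Venus ≈ 0.673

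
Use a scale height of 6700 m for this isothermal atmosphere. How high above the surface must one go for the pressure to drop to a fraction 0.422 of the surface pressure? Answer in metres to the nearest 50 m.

Set P/P₀ = exp(−z/H) = 0.422, so z = −H ln(0.422).
−ln(0.422) = 0.86275; z = 6700.0 × 0.86275 = 5780.4 m.

z ≈ 5800 m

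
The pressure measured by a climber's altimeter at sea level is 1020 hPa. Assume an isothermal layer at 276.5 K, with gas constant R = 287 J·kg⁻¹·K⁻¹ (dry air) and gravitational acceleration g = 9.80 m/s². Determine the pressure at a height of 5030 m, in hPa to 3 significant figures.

P ≈ 548 hPa

Scale height: H = RT/g = 287 × 276.5 / 9.80 = 8097.5 m.
Barometric formula: P = P₀ exp(−z/H).
z/H = 5030.0/8097.5 = 0.62118; exp(−0.62118) = 0.53731.
P = 1020 × 0.53731 = 548.06 hPa.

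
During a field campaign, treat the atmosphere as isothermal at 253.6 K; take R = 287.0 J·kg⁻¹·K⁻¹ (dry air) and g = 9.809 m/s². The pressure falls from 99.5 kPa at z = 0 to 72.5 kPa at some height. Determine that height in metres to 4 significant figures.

Scale height: H = RT/g = 287.0 × 253.6 / 9.809 = 7420.0 m.
Invert the barometric formula: z = H ln(P₀/P).
P₀/P = 99.5/72.5 = 1.3724; ln(1.3724) = 0.31656.
z = 7420.0 × 0.31656 = 2348.9 m.

z ≈ 2349 m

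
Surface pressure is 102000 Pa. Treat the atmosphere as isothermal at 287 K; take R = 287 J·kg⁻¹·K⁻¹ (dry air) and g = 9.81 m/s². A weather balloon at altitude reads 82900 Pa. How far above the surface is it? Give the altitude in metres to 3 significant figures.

Scale height: H = RT/g = 287 × 287 / 9.81 = 8396.4 m.
Invert the barometric formula: z = H ln(P₀/P).
P₀/P = 102000/82900 = 1.2304; ln(1.2304) = 0.20734.
z = 8396.4 × 0.20734 = 1740.9 m.

z ≈ 1740 m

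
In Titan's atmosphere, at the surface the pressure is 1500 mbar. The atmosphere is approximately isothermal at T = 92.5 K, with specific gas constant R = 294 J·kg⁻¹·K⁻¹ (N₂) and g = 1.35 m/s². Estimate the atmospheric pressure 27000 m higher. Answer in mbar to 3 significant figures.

P ≈ 393 mbar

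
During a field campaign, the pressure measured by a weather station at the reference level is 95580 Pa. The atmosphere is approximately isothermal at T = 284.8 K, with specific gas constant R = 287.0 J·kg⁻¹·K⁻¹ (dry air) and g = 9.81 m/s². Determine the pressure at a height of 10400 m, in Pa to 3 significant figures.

P ≈ 27400 Pa

Scale height: H = RT/g = 287.0 × 284.8 / 9.81 = 8332.1 m.
Barometric formula: P = P₀ exp(−z/H).
z/H = 10400/8332.1 = 1.2482; exp(−1.2482) = 0.28702.
P = 95580 × 0.28702 = 27433 Pa.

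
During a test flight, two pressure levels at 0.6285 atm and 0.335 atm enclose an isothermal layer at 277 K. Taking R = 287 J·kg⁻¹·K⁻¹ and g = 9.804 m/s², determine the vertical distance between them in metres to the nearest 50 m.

Δz ≈ 5100 m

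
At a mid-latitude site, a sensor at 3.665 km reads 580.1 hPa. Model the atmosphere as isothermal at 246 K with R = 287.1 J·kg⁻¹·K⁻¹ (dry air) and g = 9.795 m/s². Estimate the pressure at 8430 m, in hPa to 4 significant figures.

P ≈ 299.6 hPa

Scale height: H = RT/g = 287.1 × 246 / 9.795 = 7210.5 m.
Between two levels, P₂ = P₁ exp(−Δz/H) with Δz = z₂ − z₁.
Δz = 8430.0 − 3665.0 = 4765.0 m; Δz/H = 4765.0/7210.5 = 0.66084.
P₂ = 580.1 × exp(−0.66084) = 580.1 × 0.51642 = 299.58 hPa.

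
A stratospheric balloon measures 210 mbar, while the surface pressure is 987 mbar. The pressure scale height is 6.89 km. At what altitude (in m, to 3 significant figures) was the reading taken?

z ≈ 10700 m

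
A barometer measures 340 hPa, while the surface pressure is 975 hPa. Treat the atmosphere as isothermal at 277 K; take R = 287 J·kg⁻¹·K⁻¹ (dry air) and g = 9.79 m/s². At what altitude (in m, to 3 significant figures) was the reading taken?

Scale height: H = RT/g = 287 × 277 / 9.79 = 8120.4 m.
Invert the barometric formula: z = H ln(P₀/P).
P₀/P = 975/340 = 2.8676; ln(2.8676) = 1.0535.
z = 8120.4 × 1.0535 = 8554.8 m.

z ≈ 8550 m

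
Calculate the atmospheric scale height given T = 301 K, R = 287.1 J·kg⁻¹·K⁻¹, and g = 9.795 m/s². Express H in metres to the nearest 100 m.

H ≈ 8800 m

The scale height of an isothermal atmosphere is H = RT/g.
H = 287.1 × 301 / 9.795 = 86417/9.795 = 8822.6 m.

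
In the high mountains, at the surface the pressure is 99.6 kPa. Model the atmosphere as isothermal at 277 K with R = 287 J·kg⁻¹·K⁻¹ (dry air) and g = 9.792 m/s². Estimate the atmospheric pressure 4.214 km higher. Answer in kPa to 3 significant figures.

P ≈ 59.3 kPa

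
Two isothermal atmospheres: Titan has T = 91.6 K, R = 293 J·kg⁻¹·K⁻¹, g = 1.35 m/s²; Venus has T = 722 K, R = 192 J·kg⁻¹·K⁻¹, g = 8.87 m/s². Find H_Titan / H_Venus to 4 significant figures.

H_Titan/H_Venus ≈ 1.272

H = RT/g for each body.
H_Titan = 293 × 91.6 / 1.35 = 19881 m.
H_Venus = 192 × 722 / 8.87 = 15628 m.
H_Titan/H_Venus = 19881/15628 = 1.2721.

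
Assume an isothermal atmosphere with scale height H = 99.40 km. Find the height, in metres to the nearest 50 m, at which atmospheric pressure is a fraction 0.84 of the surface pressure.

Set P/P₀ = exp(−z/H) = 0.84, so z = −H ln(0.84).
−ln(0.84) = 0.17435; z = 99400 × 0.17435 = 17330 m.

z ≈ 17350 m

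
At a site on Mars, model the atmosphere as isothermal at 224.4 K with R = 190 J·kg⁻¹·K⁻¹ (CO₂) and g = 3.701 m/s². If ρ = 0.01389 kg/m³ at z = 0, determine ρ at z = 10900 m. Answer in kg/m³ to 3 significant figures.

Scale height: H = RT/g = 190 × 224.4 / 3.701 = 11520 m.
In an isothermal atmosphere, density decays like pressure: ρ = ρ₀ exp(−z/H).
z/H = 10900/11520 = 0.94618; exp(−0.94618) = 0.38822.
ρ = 0.01389 × 0.38822 = 0.0053924 kg/m³.

ρ ≈ 0.00539 kg/m³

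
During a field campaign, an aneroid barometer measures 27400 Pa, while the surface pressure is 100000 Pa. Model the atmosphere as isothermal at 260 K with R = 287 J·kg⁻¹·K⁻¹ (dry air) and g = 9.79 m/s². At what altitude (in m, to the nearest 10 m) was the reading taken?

z ≈ 9870 m

Scale height: H = RT/g = 287 × 260 / 9.79 = 7622.1 m.
Invert the barometric formula: z = H ln(P₀/P).
P₀/P = 100000/27400 = 3.6496; ln(3.6496) = 1.2946.
z = 7622.1 × 1.2946 = 9867.6 m.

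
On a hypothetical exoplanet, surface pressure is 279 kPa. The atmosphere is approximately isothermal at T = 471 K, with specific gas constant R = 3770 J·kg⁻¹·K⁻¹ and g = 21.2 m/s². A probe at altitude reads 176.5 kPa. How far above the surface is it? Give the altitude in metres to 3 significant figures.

z ≈ 38400 m

Scale height: H = RT/g = 3770 × 471 / 21.2 = 83758 m.
Invert the barometric formula: z = H ln(P₀/P).
P₀/P = 279/176.5 = 1.5807; ln(1.5807) = 0.45787.
z = 83758 × 0.45787 = 38350 m.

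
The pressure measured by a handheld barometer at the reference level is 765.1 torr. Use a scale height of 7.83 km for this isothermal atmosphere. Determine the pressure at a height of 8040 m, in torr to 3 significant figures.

Barometric formula: P = P₀ exp(−z/H).
z/H = 8040.0/7830.0 = 1.0268; exp(−1.0268) = 0.35815.
P = 765.1 × 0.35815 = 274.02 torr.

P ≈ 274 torr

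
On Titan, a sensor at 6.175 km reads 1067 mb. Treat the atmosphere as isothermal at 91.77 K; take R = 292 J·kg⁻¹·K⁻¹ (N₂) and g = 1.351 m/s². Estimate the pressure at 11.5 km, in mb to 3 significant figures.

P ≈ 816 mb

Scale height: H = RT/g = 292 × 91.77 / 1.351 = 19835 m.
Between two levels, P₂ = P₁ exp(−Δz/H) with Δz = z₂ − z₁.
Δz = 11500 − 6175.0 = 5325.0 m; Δz/H = 5325.0/19835 = 0.26846.
P₂ = 1067 × exp(−0.26846) = 1067 × 0.76456 = 815.79 mb.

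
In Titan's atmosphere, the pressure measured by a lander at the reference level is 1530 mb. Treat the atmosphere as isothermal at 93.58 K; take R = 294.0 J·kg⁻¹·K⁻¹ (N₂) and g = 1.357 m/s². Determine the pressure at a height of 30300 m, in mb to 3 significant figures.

P ≈ 343 mb

Scale height: H = RT/g = 294.0 × 93.58 / 1.357 = 20275 m.
Barometric formula: P = P₀ exp(−z/H).
z/H = 30300/20275 = 1.4945; exp(−1.4945) = 0.22436.
P = 1530 × 0.22436 = 343.27 mb.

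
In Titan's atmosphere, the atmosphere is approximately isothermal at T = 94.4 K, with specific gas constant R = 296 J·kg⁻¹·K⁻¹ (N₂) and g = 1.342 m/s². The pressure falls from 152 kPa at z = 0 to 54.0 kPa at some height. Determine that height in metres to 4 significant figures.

Scale height: H = RT/g = 296 × 94.4 / 1.342 = 20821 m.
Invert the barometric formula: z = H ln(P₀/P).
P₀/P = 152/54.0 = 2.8148; ln(2.8148) = 1.0349.
z = 20821 × 1.0349 = 21548 m.

z ≈ 21550 m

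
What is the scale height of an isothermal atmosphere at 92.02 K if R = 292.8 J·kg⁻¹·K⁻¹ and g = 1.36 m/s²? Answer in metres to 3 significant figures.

The scale height of an isothermal atmosphere is H = RT/g.
H = 292.8 × 92.02 / 1.36 = 26943/1.36 = 19811 m.

H ≈ 19800 m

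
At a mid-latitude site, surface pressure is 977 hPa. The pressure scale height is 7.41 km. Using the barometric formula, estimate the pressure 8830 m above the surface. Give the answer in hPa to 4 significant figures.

P ≈ 296.7 hPa

Barometric formula: P = P₀ exp(−z/H).
z/H = 8830.0/7410.0 = 1.1916; exp(−1.1916) = 0.30373.
P = 977 × 0.30373 = 296.74 hPa.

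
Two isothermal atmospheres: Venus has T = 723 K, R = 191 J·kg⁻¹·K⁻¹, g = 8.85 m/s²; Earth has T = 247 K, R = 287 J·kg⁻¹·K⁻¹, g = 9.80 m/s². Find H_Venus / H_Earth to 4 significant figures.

H_Venus/H_Earth ≈ 2.157

H = RT/g for each body.
H_Venus = 191 × 723 / 8.85 = 15604 m.
H_Earth = 287 × 247 / 9.80 = 7233.6 m.
H_Venus/H_Earth = 15604/7233.6 = 2.1572.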